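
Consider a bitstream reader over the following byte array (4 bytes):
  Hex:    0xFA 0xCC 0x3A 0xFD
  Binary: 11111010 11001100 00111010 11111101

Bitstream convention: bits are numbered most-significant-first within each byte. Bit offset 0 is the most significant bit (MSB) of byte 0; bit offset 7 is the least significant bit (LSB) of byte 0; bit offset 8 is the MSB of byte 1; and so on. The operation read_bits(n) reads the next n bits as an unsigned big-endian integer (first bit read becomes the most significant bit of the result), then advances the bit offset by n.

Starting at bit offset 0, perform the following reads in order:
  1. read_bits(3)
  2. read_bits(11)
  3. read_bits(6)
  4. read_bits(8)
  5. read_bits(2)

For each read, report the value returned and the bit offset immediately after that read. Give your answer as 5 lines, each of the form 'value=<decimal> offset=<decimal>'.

Answer: value=7 offset=3
value=1715 offset=14
value=3 offset=20
value=175 offset=28
value=3 offset=30

Derivation:
Read 1: bits[0:3] width=3 -> value=7 (bin 111); offset now 3 = byte 0 bit 3; 29 bits remain
Read 2: bits[3:14] width=11 -> value=1715 (bin 11010110011); offset now 14 = byte 1 bit 6; 18 bits remain
Read 3: bits[14:20] width=6 -> value=3 (bin 000011); offset now 20 = byte 2 bit 4; 12 bits remain
Read 4: bits[20:28] width=8 -> value=175 (bin 10101111); offset now 28 = byte 3 bit 4; 4 bits remain
Read 5: bits[28:30] width=2 -> value=3 (bin 11); offset now 30 = byte 3 bit 6; 2 bits remain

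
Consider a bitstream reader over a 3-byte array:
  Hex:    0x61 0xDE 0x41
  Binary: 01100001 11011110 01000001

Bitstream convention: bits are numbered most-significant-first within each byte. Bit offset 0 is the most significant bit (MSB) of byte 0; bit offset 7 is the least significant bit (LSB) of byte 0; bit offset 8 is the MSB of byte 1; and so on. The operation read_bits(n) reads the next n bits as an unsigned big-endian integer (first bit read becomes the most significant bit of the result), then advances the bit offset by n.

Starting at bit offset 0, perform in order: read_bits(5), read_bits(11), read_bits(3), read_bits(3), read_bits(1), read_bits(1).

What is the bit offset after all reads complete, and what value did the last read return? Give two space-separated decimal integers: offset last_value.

Answer: 24 1

Derivation:
Read 1: bits[0:5] width=5 -> value=12 (bin 01100); offset now 5 = byte 0 bit 5; 19 bits remain
Read 2: bits[5:16] width=11 -> value=478 (bin 00111011110); offset now 16 = byte 2 bit 0; 8 bits remain
Read 3: bits[16:19] width=3 -> value=2 (bin 010); offset now 19 = byte 2 bit 3; 5 bits remain
Read 4: bits[19:22] width=3 -> value=0 (bin 000); offset now 22 = byte 2 bit 6; 2 bits remain
Read 5: bits[22:23] width=1 -> value=0 (bin 0); offset now 23 = byte 2 bit 7; 1 bits remain
Read 6: bits[23:24] width=1 -> value=1 (bin 1); offset now 24 = byte 3 bit 0; 0 bits remain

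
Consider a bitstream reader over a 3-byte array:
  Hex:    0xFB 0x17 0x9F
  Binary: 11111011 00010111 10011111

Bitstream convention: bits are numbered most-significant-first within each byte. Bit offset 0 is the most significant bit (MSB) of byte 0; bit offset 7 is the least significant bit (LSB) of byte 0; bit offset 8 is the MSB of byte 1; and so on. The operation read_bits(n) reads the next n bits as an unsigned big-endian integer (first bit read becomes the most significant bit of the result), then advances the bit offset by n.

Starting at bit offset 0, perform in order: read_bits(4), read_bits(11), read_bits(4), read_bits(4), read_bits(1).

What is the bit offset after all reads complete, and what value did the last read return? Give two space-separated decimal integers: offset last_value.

Read 1: bits[0:4] width=4 -> value=15 (bin 1111); offset now 4 = byte 0 bit 4; 20 bits remain
Read 2: bits[4:15] width=11 -> value=1419 (bin 10110001011); offset now 15 = byte 1 bit 7; 9 bits remain
Read 3: bits[15:19] width=4 -> value=12 (bin 1100); offset now 19 = byte 2 bit 3; 5 bits remain
Read 4: bits[19:23] width=4 -> value=15 (bin 1111); offset now 23 = byte 2 bit 7; 1 bits remain
Read 5: bits[23:24] width=1 -> value=1 (bin 1); offset now 24 = byte 3 bit 0; 0 bits remain

Answer: 24 1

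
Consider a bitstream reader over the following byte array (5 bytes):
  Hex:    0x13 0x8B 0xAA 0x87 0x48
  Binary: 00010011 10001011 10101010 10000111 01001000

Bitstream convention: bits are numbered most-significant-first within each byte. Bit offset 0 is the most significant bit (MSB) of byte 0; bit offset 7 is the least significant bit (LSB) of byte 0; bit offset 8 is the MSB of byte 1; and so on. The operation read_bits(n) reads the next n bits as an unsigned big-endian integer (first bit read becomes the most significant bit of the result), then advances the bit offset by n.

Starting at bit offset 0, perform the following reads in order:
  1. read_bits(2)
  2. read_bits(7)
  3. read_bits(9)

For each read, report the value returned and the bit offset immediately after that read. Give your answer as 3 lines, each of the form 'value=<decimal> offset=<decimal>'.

Answer: value=0 offset=2
value=39 offset=9
value=46 offset=18

Derivation:
Read 1: bits[0:2] width=2 -> value=0 (bin 00); offset now 2 = byte 0 bit 2; 38 bits remain
Read 2: bits[2:9] width=7 -> value=39 (bin 0100111); offset now 9 = byte 1 bit 1; 31 bits remain
Read 3: bits[9:18] width=9 -> value=46 (bin 000101110); offset now 18 = byte 2 bit 2; 22 bits remain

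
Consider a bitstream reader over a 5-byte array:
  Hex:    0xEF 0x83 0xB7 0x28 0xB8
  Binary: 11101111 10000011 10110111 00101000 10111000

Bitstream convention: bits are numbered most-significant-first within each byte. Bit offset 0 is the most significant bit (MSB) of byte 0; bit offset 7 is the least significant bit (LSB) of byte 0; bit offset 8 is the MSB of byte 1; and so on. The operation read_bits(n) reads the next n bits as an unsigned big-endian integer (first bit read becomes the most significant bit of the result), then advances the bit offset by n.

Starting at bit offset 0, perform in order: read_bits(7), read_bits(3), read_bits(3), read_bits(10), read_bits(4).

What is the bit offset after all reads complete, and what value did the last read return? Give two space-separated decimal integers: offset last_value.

Read 1: bits[0:7] width=7 -> value=119 (bin 1110111); offset now 7 = byte 0 bit 7; 33 bits remain
Read 2: bits[7:10] width=3 -> value=6 (bin 110); offset now 10 = byte 1 bit 2; 30 bits remain
Read 3: bits[10:13] width=3 -> value=0 (bin 000); offset now 13 = byte 1 bit 5; 27 bits remain
Read 4: bits[13:23] width=10 -> value=475 (bin 0111011011); offset now 23 = byte 2 bit 7; 17 bits remain
Read 5: bits[23:27] width=4 -> value=9 (bin 1001); offset now 27 = byte 3 bit 3; 13 bits remain

Answer: 27 9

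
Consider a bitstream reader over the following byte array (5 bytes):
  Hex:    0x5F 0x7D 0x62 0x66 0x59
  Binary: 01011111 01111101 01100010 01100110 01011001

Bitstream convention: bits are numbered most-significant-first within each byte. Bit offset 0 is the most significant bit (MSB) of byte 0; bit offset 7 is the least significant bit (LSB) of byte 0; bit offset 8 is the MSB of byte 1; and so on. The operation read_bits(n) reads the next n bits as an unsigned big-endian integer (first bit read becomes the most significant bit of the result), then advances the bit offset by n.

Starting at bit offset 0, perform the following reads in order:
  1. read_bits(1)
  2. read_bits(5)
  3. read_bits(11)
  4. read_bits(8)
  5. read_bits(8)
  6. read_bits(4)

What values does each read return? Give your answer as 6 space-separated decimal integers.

Answer: 0 23 1786 196 204 11

Derivation:
Read 1: bits[0:1] width=1 -> value=0 (bin 0); offset now 1 = byte 0 bit 1; 39 bits remain
Read 2: bits[1:6] width=5 -> value=23 (bin 10111); offset now 6 = byte 0 bit 6; 34 bits remain
Read 3: bits[6:17] width=11 -> value=1786 (bin 11011111010); offset now 17 = byte 2 bit 1; 23 bits remain
Read 4: bits[17:25] width=8 -> value=196 (bin 11000100); offset now 25 = byte 3 bit 1; 15 bits remain
Read 5: bits[25:33] width=8 -> value=204 (bin 11001100); offset now 33 = byte 4 bit 1; 7 bits remain
Read 6: bits[33:37] width=4 -> value=11 (bin 1011); offset now 37 = byte 4 bit 5; 3 bits remain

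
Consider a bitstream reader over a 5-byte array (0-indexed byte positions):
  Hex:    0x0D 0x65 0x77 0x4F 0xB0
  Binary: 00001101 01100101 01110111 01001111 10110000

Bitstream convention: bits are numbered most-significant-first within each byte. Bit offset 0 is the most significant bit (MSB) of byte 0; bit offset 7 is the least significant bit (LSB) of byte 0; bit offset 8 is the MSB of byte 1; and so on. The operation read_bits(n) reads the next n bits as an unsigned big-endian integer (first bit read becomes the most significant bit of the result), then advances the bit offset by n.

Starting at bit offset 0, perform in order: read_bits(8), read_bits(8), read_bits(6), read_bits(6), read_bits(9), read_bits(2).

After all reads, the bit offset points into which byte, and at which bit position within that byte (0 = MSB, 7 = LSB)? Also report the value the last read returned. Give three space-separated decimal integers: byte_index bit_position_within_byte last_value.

Read 1: bits[0:8] width=8 -> value=13 (bin 00001101); offset now 8 = byte 1 bit 0; 32 bits remain
Read 2: bits[8:16] width=8 -> value=101 (bin 01100101); offset now 16 = byte 2 bit 0; 24 bits remain
Read 3: bits[16:22] width=6 -> value=29 (bin 011101); offset now 22 = byte 2 bit 6; 18 bits remain
Read 4: bits[22:28] width=6 -> value=52 (bin 110100); offset now 28 = byte 3 bit 4; 12 bits remain
Read 5: bits[28:37] width=9 -> value=502 (bin 111110110); offset now 37 = byte 4 bit 5; 3 bits remain
Read 6: bits[37:39] width=2 -> value=0 (bin 00); offset now 39 = byte 4 bit 7; 1 bits remain

Answer: 4 7 0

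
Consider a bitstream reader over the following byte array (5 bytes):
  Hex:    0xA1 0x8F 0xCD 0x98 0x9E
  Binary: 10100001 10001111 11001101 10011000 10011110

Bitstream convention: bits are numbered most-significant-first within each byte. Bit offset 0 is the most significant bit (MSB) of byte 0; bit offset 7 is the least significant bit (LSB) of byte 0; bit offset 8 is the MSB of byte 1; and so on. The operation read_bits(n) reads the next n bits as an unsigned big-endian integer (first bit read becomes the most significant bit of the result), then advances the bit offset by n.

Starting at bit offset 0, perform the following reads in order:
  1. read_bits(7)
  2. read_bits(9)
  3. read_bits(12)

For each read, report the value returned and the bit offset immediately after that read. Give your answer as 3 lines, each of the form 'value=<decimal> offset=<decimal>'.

Read 1: bits[0:7] width=7 -> value=80 (bin 1010000); offset now 7 = byte 0 bit 7; 33 bits remain
Read 2: bits[7:16] width=9 -> value=399 (bin 110001111); offset now 16 = byte 2 bit 0; 24 bits remain
Read 3: bits[16:28] width=12 -> value=3289 (bin 110011011001); offset now 28 = byte 3 bit 4; 12 bits remain

Answer: value=80 offset=7
value=399 offset=16
value=3289 offset=28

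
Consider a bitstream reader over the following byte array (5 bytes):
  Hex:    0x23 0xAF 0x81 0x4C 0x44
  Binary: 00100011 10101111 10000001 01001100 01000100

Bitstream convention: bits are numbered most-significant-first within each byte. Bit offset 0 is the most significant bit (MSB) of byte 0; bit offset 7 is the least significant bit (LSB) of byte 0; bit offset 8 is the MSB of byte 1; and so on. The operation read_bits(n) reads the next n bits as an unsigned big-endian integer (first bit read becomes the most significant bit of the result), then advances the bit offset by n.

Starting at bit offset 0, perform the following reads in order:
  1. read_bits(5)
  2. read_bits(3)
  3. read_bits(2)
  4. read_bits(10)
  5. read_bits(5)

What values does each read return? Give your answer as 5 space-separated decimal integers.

Read 1: bits[0:5] width=5 -> value=4 (bin 00100); offset now 5 = byte 0 bit 5; 35 bits remain
Read 2: bits[5:8] width=3 -> value=3 (bin 011); offset now 8 = byte 1 bit 0; 32 bits remain
Read 3: bits[8:10] width=2 -> value=2 (bin 10); offset now 10 = byte 1 bit 2; 30 bits remain
Read 4: bits[10:20] width=10 -> value=760 (bin 1011111000); offset now 20 = byte 2 bit 4; 20 bits remain
Read 5: bits[20:25] width=5 -> value=2 (bin 00010); offset now 25 = byte 3 bit 1; 15 bits remain

Answer: 4 3 2 760 2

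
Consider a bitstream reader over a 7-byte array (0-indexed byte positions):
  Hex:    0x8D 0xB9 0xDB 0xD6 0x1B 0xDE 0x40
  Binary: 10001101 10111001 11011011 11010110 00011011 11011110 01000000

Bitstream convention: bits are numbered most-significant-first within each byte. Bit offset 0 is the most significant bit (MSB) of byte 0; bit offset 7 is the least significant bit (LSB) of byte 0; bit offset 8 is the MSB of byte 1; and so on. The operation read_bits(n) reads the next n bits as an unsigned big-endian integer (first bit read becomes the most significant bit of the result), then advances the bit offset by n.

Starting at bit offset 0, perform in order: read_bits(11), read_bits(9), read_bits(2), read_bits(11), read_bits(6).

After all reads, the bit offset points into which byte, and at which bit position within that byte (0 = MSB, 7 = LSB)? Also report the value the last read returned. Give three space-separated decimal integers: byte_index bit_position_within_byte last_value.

Read 1: bits[0:11] width=11 -> value=1133 (bin 10001101101); offset now 11 = byte 1 bit 3; 45 bits remain
Read 2: bits[11:20] width=9 -> value=413 (bin 110011101); offset now 20 = byte 2 bit 4; 36 bits remain
Read 3: bits[20:22] width=2 -> value=2 (bin 10); offset now 22 = byte 2 bit 6; 34 bits remain
Read 4: bits[22:33] width=11 -> value=1964 (bin 11110101100); offset now 33 = byte 4 bit 1; 23 bits remain
Read 5: bits[33:39] width=6 -> value=13 (bin 001101); offset now 39 = byte 4 bit 7; 17 bits remain

Answer: 4 7 13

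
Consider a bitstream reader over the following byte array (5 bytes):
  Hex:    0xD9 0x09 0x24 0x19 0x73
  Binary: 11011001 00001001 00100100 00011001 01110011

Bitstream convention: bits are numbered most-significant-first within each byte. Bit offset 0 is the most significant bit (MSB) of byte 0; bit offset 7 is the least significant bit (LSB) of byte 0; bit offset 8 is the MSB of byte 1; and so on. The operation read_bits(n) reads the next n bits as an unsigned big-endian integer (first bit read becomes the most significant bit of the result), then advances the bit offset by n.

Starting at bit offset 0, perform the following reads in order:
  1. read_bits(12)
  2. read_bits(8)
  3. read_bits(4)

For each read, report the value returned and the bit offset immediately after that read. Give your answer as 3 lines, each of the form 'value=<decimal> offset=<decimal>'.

Answer: value=3472 offset=12
value=146 offset=20
value=4 offset=24

Derivation:
Read 1: bits[0:12] width=12 -> value=3472 (bin 110110010000); offset now 12 = byte 1 bit 4; 28 bits remain
Read 2: bits[12:20] width=8 -> value=146 (bin 10010010); offset now 20 = byte 2 bit 4; 20 bits remain
Read 3: bits[20:24] width=4 -> value=4 (bin 0100); offset now 24 = byte 3 bit 0; 16 bits remain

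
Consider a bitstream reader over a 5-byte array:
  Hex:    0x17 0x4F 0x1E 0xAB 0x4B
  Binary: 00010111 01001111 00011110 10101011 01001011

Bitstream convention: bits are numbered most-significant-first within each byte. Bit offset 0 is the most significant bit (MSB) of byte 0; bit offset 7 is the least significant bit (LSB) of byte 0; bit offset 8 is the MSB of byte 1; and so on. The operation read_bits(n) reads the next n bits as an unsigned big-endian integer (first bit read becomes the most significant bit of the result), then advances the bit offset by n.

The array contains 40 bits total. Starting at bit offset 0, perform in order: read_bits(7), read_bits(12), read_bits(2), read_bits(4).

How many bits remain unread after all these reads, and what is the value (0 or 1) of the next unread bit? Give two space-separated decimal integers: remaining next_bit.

Read 1: bits[0:7] width=7 -> value=11 (bin 0001011); offset now 7 = byte 0 bit 7; 33 bits remain
Read 2: bits[7:19] width=12 -> value=2680 (bin 101001111000); offset now 19 = byte 2 bit 3; 21 bits remain
Read 3: bits[19:21] width=2 -> value=3 (bin 11); offset now 21 = byte 2 bit 5; 19 bits remain
Read 4: bits[21:25] width=4 -> value=13 (bin 1101); offset now 25 = byte 3 bit 1; 15 bits remain

Answer: 15 0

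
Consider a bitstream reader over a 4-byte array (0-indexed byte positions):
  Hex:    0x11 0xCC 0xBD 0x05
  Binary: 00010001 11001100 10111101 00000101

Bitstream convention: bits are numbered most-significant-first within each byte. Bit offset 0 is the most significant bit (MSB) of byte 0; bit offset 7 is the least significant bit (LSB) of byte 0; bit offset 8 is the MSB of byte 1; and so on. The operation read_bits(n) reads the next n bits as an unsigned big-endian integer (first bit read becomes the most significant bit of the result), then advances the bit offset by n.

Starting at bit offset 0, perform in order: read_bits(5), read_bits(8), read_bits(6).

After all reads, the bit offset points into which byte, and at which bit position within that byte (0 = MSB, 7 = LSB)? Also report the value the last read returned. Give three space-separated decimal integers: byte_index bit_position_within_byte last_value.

Read 1: bits[0:5] width=5 -> value=2 (bin 00010); offset now 5 = byte 0 bit 5; 27 bits remain
Read 2: bits[5:13] width=8 -> value=57 (bin 00111001); offset now 13 = byte 1 bit 5; 19 bits remain
Read 3: bits[13:19] width=6 -> value=37 (bin 100101); offset now 19 = byte 2 bit 3; 13 bits remain

Answer: 2 3 37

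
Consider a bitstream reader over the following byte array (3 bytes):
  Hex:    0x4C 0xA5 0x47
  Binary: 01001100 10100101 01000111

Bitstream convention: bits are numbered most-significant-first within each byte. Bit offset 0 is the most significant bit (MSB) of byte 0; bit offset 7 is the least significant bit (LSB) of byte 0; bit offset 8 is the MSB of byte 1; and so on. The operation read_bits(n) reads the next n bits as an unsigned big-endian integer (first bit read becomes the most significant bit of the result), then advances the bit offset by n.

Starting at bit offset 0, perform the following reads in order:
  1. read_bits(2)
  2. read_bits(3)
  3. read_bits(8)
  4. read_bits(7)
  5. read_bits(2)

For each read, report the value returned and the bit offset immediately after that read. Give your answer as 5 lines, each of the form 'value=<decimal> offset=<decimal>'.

Answer: value=1 offset=2
value=1 offset=5
value=148 offset=13
value=84 offset=20
value=1 offset=22

Derivation:
Read 1: bits[0:2] width=2 -> value=1 (bin 01); offset now 2 = byte 0 bit 2; 22 bits remain
Read 2: bits[2:5] width=3 -> value=1 (bin 001); offset now 5 = byte 0 bit 5; 19 bits remain
Read 3: bits[5:13] width=8 -> value=148 (bin 10010100); offset now 13 = byte 1 bit 5; 11 bits remain
Read 4: bits[13:20] width=7 -> value=84 (bin 1010100); offset now 20 = byte 2 bit 4; 4 bits remain
Read 5: bits[20:22] width=2 -> value=1 (bin 01); offset now 22 = byte 2 bit 6; 2 bits remain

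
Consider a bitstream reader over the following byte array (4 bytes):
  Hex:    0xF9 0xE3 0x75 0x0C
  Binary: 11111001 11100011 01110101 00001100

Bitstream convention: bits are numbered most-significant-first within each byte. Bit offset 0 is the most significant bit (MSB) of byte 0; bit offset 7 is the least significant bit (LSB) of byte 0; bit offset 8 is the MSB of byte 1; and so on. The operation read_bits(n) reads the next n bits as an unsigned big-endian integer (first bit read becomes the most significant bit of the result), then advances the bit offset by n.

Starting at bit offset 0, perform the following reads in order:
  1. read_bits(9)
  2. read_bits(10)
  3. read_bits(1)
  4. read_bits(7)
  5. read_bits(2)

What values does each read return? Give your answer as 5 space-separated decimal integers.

Answer: 499 795 1 40 1

Derivation:
Read 1: bits[0:9] width=9 -> value=499 (bin 111110011); offset now 9 = byte 1 bit 1; 23 bits remain
Read 2: bits[9:19] width=10 -> value=795 (bin 1100011011); offset now 19 = byte 2 bit 3; 13 bits remain
Read 3: bits[19:20] width=1 -> value=1 (bin 1); offset now 20 = byte 2 bit 4; 12 bits remain
Read 4: bits[20:27] width=7 -> value=40 (bin 0101000); offset now 27 = byte 3 bit 3; 5 bits remain
Read 5: bits[27:29] width=2 -> value=1 (bin 01); offset now 29 = byte 3 bit 5; 3 bits remain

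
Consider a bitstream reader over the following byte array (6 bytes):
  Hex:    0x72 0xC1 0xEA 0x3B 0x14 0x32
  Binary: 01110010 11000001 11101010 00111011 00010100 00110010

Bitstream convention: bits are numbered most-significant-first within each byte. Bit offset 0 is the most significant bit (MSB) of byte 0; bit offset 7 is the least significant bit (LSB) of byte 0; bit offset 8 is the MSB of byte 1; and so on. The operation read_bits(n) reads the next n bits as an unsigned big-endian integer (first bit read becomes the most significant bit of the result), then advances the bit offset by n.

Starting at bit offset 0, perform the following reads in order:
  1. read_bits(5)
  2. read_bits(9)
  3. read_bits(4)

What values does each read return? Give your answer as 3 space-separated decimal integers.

Read 1: bits[0:5] width=5 -> value=14 (bin 01110); offset now 5 = byte 0 bit 5; 43 bits remain
Read 2: bits[5:14] width=9 -> value=176 (bin 010110000); offset now 14 = byte 1 bit 6; 34 bits remain
Read 3: bits[14:18] width=4 -> value=7 (bin 0111); offset now 18 = byte 2 bit 2; 30 bits remain

Answer: 14 176 7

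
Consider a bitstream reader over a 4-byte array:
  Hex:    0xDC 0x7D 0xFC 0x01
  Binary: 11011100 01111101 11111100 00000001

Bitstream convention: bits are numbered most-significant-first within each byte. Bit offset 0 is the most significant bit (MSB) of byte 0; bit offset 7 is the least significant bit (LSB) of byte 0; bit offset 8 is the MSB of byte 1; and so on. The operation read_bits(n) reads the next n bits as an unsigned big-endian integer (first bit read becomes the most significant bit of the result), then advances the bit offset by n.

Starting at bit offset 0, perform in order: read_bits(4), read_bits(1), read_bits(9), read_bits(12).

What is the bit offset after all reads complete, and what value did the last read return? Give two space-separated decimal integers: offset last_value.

Read 1: bits[0:4] width=4 -> value=13 (bin 1101); offset now 4 = byte 0 bit 4; 28 bits remain
Read 2: bits[4:5] width=1 -> value=1 (bin 1); offset now 5 = byte 0 bit 5; 27 bits remain
Read 3: bits[5:14] width=9 -> value=287 (bin 100011111); offset now 14 = byte 1 bit 6; 18 bits remain
Read 4: bits[14:26] width=12 -> value=2032 (bin 011111110000); offset now 26 = byte 3 bit 2; 6 bits remain

Answer: 26 2032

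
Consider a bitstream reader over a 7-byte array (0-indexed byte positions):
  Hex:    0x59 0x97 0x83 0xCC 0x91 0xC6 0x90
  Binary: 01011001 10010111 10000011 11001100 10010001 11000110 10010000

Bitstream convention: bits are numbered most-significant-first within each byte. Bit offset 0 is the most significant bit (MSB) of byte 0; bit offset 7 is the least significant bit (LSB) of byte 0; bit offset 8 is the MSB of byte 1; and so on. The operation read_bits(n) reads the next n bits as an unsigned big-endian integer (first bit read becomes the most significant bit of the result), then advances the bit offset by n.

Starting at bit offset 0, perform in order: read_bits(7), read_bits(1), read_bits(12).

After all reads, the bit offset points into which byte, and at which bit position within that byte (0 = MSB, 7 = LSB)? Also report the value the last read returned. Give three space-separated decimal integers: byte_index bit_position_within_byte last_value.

Read 1: bits[0:7] width=7 -> value=44 (bin 0101100); offset now 7 = byte 0 bit 7; 49 bits remain
Read 2: bits[7:8] width=1 -> value=1 (bin 1); offset now 8 = byte 1 bit 0; 48 bits remain
Read 3: bits[8:20] width=12 -> value=2424 (bin 100101111000); offset now 20 = byte 2 bit 4; 36 bits remain

Answer: 2 4 2424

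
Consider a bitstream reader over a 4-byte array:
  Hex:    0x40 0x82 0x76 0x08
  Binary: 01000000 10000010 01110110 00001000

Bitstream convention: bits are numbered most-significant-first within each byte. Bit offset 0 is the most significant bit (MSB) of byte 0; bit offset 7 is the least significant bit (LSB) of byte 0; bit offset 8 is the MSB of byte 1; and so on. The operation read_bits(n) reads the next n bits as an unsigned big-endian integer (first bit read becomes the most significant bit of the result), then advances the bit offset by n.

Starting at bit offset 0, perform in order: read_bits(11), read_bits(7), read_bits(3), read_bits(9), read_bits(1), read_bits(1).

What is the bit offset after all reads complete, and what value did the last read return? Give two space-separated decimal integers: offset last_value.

Read 1: bits[0:11] width=11 -> value=516 (bin 01000000100); offset now 11 = byte 1 bit 3; 21 bits remain
Read 2: bits[11:18] width=7 -> value=9 (bin 0001001); offset now 18 = byte 2 bit 2; 14 bits remain
Read 3: bits[18:21] width=3 -> value=6 (bin 110); offset now 21 = byte 2 bit 5; 11 bits remain
Read 4: bits[21:30] width=9 -> value=386 (bin 110000010); offset now 30 = byte 3 bit 6; 2 bits remain
Read 5: bits[30:31] width=1 -> value=0 (bin 0); offset now 31 = byte 3 bit 7; 1 bits remain
Read 6: bits[31:32] width=1 -> value=0 (bin 0); offset now 32 = byte 4 bit 0; 0 bits remain

Answer: 32 0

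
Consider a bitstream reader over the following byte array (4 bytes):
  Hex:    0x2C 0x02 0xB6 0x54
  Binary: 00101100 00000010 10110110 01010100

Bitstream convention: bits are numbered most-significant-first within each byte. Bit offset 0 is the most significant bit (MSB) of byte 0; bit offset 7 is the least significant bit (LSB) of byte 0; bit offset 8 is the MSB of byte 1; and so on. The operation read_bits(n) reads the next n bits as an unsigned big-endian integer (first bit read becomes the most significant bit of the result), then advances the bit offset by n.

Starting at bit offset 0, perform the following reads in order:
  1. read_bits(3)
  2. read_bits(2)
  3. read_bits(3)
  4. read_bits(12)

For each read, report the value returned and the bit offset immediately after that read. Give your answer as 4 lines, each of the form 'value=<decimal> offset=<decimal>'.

Answer: value=1 offset=3
value=1 offset=5
value=4 offset=8
value=43 offset=20

Derivation:
Read 1: bits[0:3] width=3 -> value=1 (bin 001); offset now 3 = byte 0 bit 3; 29 bits remain
Read 2: bits[3:5] width=2 -> value=1 (bin 01); offset now 5 = byte 0 bit 5; 27 bits remain
Read 3: bits[5:8] width=3 -> value=4 (bin 100); offset now 8 = byte 1 bit 0; 24 bits remain
Read 4: bits[8:20] width=12 -> value=43 (bin 000000101011); offset now 20 = byte 2 bit 4; 12 bits remain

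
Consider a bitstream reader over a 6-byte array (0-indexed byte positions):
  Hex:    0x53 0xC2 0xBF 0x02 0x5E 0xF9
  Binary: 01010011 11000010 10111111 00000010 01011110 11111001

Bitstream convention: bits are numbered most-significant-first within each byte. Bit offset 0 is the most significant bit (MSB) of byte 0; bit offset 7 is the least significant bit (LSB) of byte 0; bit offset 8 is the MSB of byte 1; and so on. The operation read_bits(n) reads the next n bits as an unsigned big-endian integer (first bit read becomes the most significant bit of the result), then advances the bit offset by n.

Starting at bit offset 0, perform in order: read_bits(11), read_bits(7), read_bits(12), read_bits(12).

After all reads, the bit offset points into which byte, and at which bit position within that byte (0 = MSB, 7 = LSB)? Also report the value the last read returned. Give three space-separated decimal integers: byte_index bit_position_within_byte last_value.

Answer: 5 2 2427

Derivation:
Read 1: bits[0:11] width=11 -> value=670 (bin 01010011110); offset now 11 = byte 1 bit 3; 37 bits remain
Read 2: bits[11:18] width=7 -> value=10 (bin 0001010); offset now 18 = byte 2 bit 2; 30 bits remain
Read 3: bits[18:30] width=12 -> value=4032 (bin 111111000000); offset now 30 = byte 3 bit 6; 18 bits remain
Read 4: bits[30:42] width=12 -> value=2427 (bin 100101111011); offset now 42 = byte 5 bit 2; 6 bits remain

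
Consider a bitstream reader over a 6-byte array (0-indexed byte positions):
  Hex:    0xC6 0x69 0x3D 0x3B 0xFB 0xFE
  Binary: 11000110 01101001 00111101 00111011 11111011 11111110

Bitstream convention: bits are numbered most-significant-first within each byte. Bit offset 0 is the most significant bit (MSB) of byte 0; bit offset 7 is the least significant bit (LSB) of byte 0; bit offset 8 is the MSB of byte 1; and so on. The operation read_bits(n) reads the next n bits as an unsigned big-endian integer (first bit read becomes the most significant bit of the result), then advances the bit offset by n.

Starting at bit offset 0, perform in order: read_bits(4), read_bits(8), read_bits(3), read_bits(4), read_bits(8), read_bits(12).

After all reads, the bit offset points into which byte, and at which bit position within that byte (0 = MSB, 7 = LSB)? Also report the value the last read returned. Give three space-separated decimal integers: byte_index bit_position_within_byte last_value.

Read 1: bits[0:4] width=4 -> value=12 (bin 1100); offset now 4 = byte 0 bit 4; 44 bits remain
Read 2: bits[4:12] width=8 -> value=102 (bin 01100110); offset now 12 = byte 1 bit 4; 36 bits remain
Read 3: bits[12:15] width=3 -> value=4 (bin 100); offset now 15 = byte 1 bit 7; 33 bits remain
Read 4: bits[15:19] width=4 -> value=9 (bin 1001); offset now 19 = byte 2 bit 3; 29 bits remain
Read 5: bits[19:27] width=8 -> value=233 (bin 11101001); offset now 27 = byte 3 bit 3; 21 bits remain
Read 6: bits[27:39] width=12 -> value=3581 (bin 110111111101); offset now 39 = byte 4 bit 7; 9 bits remain

Answer: 4 7 3581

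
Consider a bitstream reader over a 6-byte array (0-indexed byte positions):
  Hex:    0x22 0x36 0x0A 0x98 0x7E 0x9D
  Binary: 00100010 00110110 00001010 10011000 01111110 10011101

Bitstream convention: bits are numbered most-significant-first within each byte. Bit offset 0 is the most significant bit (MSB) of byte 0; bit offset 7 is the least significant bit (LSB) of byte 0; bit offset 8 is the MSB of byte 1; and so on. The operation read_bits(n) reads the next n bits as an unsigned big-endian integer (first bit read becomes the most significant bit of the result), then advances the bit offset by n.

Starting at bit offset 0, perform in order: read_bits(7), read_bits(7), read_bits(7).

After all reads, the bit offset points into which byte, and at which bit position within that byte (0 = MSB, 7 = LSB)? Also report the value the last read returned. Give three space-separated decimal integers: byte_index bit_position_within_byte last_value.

Read 1: bits[0:7] width=7 -> value=17 (bin 0010001); offset now 7 = byte 0 bit 7; 41 bits remain
Read 2: bits[7:14] width=7 -> value=13 (bin 0001101); offset now 14 = byte 1 bit 6; 34 bits remain
Read 3: bits[14:21] width=7 -> value=65 (bin 1000001); offset now 21 = byte 2 bit 5; 27 bits remain

Answer: 2 5 65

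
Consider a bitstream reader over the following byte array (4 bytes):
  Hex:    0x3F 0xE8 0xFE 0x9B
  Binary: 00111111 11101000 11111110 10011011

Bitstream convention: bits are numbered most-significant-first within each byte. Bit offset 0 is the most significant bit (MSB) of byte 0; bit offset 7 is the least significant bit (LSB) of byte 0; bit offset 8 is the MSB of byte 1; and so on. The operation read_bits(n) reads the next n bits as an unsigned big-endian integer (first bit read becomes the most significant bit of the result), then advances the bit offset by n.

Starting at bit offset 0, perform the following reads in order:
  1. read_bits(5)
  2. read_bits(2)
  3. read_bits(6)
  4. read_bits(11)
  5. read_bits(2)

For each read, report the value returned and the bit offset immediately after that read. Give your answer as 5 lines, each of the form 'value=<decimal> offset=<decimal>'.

Answer: value=7 offset=5
value=3 offset=7
value=61 offset=13
value=254 offset=24
value=2 offset=26

Derivation:
Read 1: bits[0:5] width=5 -> value=7 (bin 00111); offset now 5 = byte 0 bit 5; 27 bits remain
Read 2: bits[5:7] width=2 -> value=3 (bin 11); offset now 7 = byte 0 bit 7; 25 bits remain
Read 3: bits[7:13] width=6 -> value=61 (bin 111101); offset now 13 = byte 1 bit 5; 19 bits remain
Read 4: bits[13:24] width=11 -> value=254 (bin 00011111110); offset now 24 = byte 3 bit 0; 8 bits remain
Read 5: bits[24:26] width=2 -> value=2 (bin 10); offset now 26 = byte 3 bit 2; 6 bits remain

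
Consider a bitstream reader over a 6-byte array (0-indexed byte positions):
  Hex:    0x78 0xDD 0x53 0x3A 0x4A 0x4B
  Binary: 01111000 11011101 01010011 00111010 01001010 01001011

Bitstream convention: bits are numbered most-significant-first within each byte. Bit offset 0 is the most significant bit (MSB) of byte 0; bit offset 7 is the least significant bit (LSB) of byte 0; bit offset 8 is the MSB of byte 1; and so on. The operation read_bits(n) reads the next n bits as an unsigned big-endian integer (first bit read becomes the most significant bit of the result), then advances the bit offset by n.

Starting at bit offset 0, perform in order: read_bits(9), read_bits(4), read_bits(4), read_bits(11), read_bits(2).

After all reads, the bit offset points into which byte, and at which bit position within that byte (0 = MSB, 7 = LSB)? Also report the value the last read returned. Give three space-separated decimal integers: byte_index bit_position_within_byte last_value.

Answer: 3 6 2

Derivation:
Read 1: bits[0:9] width=9 -> value=241 (bin 011110001); offset now 9 = byte 1 bit 1; 39 bits remain
Read 2: bits[9:13] width=4 -> value=11 (bin 1011); offset now 13 = byte 1 bit 5; 35 bits remain
Read 3: bits[13:17] width=4 -> value=10 (bin 1010); offset now 17 = byte 2 bit 1; 31 bits remain
Read 4: bits[17:28] width=11 -> value=1331 (bin 10100110011); offset now 28 = byte 3 bit 4; 20 bits remain
Read 5: bits[28:30] width=2 -> value=2 (bin 10); offset now 30 = byte 3 bit 6; 18 bits remain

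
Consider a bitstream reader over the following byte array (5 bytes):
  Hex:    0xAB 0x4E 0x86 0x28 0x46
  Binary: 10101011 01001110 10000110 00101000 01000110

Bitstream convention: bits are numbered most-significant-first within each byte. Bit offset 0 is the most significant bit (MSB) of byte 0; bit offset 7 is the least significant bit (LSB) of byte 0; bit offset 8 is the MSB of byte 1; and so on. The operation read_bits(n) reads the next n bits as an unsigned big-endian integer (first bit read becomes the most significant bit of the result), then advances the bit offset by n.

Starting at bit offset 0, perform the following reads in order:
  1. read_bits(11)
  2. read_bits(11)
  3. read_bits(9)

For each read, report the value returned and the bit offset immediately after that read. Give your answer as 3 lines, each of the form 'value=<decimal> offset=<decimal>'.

Read 1: bits[0:11] width=11 -> value=1370 (bin 10101011010); offset now 11 = byte 1 bit 3; 29 bits remain
Read 2: bits[11:22] width=11 -> value=929 (bin 01110100001); offset now 22 = byte 2 bit 6; 18 bits remain
Read 3: bits[22:31] width=9 -> value=276 (bin 100010100); offset now 31 = byte 3 bit 7; 9 bits remain

Answer: value=1370 offset=11
value=929 offset=22
value=276 offset=31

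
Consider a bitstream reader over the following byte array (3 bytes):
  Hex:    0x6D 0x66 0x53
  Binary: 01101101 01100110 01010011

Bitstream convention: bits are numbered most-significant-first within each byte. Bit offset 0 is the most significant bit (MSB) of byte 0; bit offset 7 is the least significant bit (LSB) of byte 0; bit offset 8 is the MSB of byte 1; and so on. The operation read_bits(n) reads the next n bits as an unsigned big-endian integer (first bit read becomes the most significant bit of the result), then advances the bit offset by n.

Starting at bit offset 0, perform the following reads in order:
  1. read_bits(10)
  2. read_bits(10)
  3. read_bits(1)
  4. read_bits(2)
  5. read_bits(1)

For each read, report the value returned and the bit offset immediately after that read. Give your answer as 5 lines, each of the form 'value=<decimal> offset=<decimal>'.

Answer: value=437 offset=10
value=613 offset=20
value=0 offset=21
value=1 offset=23
value=1 offset=24

Derivation:
Read 1: bits[0:10] width=10 -> value=437 (bin 0110110101); offset now 10 = byte 1 bit 2; 14 bits remain
Read 2: bits[10:20] width=10 -> value=613 (bin 1001100101); offset now 20 = byte 2 bit 4; 4 bits remain
Read 3: bits[20:21] width=1 -> value=0 (bin 0); offset now 21 = byte 2 bit 5; 3 bits remain
Read 4: bits[21:23] width=2 -> value=1 (bin 01); offset now 23 = byte 2 bit 7; 1 bits remain
Read 5: bits[23:24] width=1 -> value=1 (bin 1); offset now 24 = byte 3 bit 0; 0 bits remain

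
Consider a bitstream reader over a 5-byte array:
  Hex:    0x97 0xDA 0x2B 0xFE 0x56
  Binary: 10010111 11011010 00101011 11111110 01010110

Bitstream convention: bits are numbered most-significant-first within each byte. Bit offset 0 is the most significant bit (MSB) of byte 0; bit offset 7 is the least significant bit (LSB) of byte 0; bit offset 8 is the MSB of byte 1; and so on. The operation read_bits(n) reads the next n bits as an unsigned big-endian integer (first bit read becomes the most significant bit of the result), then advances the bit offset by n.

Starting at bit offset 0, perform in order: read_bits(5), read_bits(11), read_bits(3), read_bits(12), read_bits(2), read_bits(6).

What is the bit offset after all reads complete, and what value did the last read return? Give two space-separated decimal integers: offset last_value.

Answer: 39 43

Derivation:
Read 1: bits[0:5] width=5 -> value=18 (bin 10010); offset now 5 = byte 0 bit 5; 35 bits remain
Read 2: bits[5:16] width=11 -> value=2010 (bin 11111011010); offset now 16 = byte 2 bit 0; 24 bits remain
Read 3: bits[16:19] width=3 -> value=1 (bin 001); offset now 19 = byte 2 bit 3; 21 bits remain
Read 4: bits[19:31] width=12 -> value=1535 (bin 010111111111); offset now 31 = byte 3 bit 7; 9 bits remain
Read 5: bits[31:33] width=2 -> value=0 (bin 00); offset now 33 = byte 4 bit 1; 7 bits remain
Read 6: bits[33:39] width=6 -> value=43 (bin 101011); offset now 39 = byte 4 bit 7; 1 bits remain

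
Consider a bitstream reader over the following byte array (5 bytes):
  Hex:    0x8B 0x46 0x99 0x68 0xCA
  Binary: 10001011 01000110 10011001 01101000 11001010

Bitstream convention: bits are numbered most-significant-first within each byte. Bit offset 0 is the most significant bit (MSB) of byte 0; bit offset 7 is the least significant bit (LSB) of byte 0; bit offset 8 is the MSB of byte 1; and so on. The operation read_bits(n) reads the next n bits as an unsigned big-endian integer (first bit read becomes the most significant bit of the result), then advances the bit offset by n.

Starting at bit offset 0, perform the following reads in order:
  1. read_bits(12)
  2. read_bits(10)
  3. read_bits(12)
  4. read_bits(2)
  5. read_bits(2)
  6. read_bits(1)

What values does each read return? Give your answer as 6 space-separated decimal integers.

Answer: 2228 422 1443 0 2 1

Derivation:
Read 1: bits[0:12] width=12 -> value=2228 (bin 100010110100); offset now 12 = byte 1 bit 4; 28 bits remain
Read 2: bits[12:22] width=10 -> value=422 (bin 0110100110); offset now 22 = byte 2 bit 6; 18 bits remain
Read 3: bits[22:34] width=12 -> value=1443 (bin 010110100011); offset now 34 = byte 4 bit 2; 6 bits remain
Read 4: bits[34:36] width=2 -> value=0 (bin 00); offset now 36 = byte 4 bit 4; 4 bits remain
Read 5: bits[36:38] width=2 -> value=2 (bin 10); offset now 38 = byte 4 bit 6; 2 bits remain
Read 6: bits[38:39] width=1 -> value=1 (bin 1); offset now 39 = byte 4 bit 7; 1 bits remain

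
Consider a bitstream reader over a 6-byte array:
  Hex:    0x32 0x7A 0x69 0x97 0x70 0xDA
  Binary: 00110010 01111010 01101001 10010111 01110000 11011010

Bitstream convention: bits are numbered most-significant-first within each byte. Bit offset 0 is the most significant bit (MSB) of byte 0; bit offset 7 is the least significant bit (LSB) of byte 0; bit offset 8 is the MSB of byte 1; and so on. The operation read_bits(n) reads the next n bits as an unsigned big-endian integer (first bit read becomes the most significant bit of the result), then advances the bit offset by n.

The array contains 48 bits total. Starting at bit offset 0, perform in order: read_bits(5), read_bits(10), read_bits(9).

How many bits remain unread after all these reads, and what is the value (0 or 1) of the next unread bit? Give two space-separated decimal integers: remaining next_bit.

Read 1: bits[0:5] width=5 -> value=6 (bin 00110); offset now 5 = byte 0 bit 5; 43 bits remain
Read 2: bits[5:15] width=10 -> value=317 (bin 0100111101); offset now 15 = byte 1 bit 7; 33 bits remain
Read 3: bits[15:24] width=9 -> value=105 (bin 001101001); offset now 24 = byte 3 bit 0; 24 bits remain

Answer: 24 1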